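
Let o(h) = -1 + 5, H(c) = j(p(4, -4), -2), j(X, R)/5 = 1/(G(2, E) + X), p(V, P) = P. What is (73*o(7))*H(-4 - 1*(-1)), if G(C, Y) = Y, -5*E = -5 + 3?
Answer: -3650/9 ≈ -405.56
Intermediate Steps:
E = ⅖ (E = -(-5 + 3)/5 = -⅕*(-2) = ⅖ ≈ 0.40000)
j(X, R) = 5/(⅖ + X)
H(c) = -25/18 (H(c) = 25/(2 + 5*(-4)) = 25/(2 - 20) = 25/(-18) = 25*(-1/18) = -25/18)
o(h) = 4
(73*o(7))*H(-4 - 1*(-1)) = (73*4)*(-25/18) = 292*(-25/18) = -3650/9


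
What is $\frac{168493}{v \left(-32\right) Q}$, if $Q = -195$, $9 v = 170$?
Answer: $\frac{38883}{27200} \approx 1.4295$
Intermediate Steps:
$v = \frac{170}{9}$ ($v = \frac{1}{9} \cdot 170 = \frac{170}{9} \approx 18.889$)
$\frac{168493}{v \left(-32\right) Q} = \frac{168493}{\frac{170}{9} \left(-32\right) \left(-195\right)} = \frac{168493}{\left(- \frac{5440}{9}\right) \left(-195\right)} = \frac{168493}{\frac{353600}{3}} = 168493 \cdot \frac{3}{353600} = \frac{38883}{27200}$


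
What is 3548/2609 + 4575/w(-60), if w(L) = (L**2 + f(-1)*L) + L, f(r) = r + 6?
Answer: 1562113/563544 ≈ 2.7719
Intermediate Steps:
f(r) = 6 + r
w(L) = L**2 + 6*L (w(L) = (L**2 + (6 - 1)*L) + L = (L**2 + 5*L) + L = L**2 + 6*L)
3548/2609 + 4575/w(-60) = 3548/2609 + 4575/((-60*(6 - 60))) = 3548*(1/2609) + 4575/((-60*(-54))) = 3548/2609 + 4575/3240 = 3548/2609 + 4575*(1/3240) = 3548/2609 + 305/216 = 1562113/563544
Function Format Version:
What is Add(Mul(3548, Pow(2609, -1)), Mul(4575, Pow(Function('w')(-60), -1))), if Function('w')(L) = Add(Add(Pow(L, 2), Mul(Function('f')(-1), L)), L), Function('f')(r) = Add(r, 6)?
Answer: Rational(1562113, 563544) ≈ 2.7719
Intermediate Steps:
Function('f')(r) = Add(6, r)
Function('w')(L) = Add(Pow(L, 2), Mul(6, L)) (Function('w')(L) = Add(Add(Pow(L, 2), Mul(Add(6, -1), L)), L) = Add(Add(Pow(L, 2), Mul(5, L)), L) = Add(Pow(L, 2), Mul(6, L)))
Add(Mul(3548, Pow(2609, -1)), Mul(4575, Pow(Function('w')(-60), -1))) = Add(Mul(3548, Pow(2609, -1)), Mul(4575, Pow(Mul(-60, Add(6, -60)), -1))) = Add(Mul(3548, Rational(1, 2609)), Mul(4575, Pow(Mul(-60, -54), -1))) = Add(Rational(3548, 2609), Mul(4575, Pow(3240, -1))) = Add(Rational(3548, 2609), Mul(4575, Rational(1, 3240))) = Add(Rational(3548, 2609), Rational(305, 216)) = Rational(1562113, 563544)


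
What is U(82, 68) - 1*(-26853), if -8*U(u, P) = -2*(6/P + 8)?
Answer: 3652283/136 ≈ 26855.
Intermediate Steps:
U(u, P) = 2 + 3/(2*P) (U(u, P) = -(-1)*(6/P + 8)/4 = -(-1)*(8 + 6/P)/4 = -(-16 - 12/P)/8 = 2 + 3/(2*P))
U(82, 68) - 1*(-26853) = (2 + (3/2)/68) - 1*(-26853) = (2 + (3/2)*(1/68)) + 26853 = (2 + 3/136) + 26853 = 275/136 + 26853 = 3652283/136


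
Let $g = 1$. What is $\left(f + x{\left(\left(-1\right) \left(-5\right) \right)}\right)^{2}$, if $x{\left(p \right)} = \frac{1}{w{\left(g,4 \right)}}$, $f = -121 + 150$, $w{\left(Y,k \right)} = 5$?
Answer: $\frac{21316}{25} \approx 852.64$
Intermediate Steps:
$f = 29$
$x{\left(p \right)} = \frac{1}{5}$
$\left(f + x{\left(\left(-1\right) \left(-5\right) \right)}\right)^{2} = \left(29 + \frac{1}{5}\right)^{2} = \left(\frac{146}{5}\right)^{2} = \frac{21316}{25}$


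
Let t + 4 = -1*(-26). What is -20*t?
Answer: -440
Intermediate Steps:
t = 22 (t = -4 - 1*(-26) = -4 + 26 = 22)
-20*t = -20*22 = -440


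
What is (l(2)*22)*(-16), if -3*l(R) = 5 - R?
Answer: 352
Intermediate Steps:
l(R) = -5/3 + R/3 (l(R) = -(5 - R)/3 = -5/3 + R/3)
(l(2)*22)*(-16) = ((-5/3 + (⅓)*2)*22)*(-16) = ((-5/3 + ⅔)*22)*(-16) = -1*22*(-16) = -22*(-16) = 352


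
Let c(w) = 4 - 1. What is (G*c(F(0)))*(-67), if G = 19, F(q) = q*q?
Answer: -3819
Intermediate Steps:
F(q) = q²
c(w) = 3
(G*c(F(0)))*(-67) = (19*3)*(-67) = 57*(-67) = -3819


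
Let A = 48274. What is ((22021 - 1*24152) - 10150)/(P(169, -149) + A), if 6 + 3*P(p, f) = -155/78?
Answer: -2873754/11295493 ≈ -0.25442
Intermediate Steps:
P(p, f) = -623/234 (P(p, f) = -2 + (-155/78)/3 = -2 + (-155*1/78)/3 = -2 + (⅓)*(-155/78) = -2 - 155/234 = -623/234)
((22021 - 1*24152) - 10150)/(P(169, -149) + A) = ((22021 - 1*24152) - 10150)/(-623/234 + 48274) = ((22021 - 24152) - 10150)/(11295493/234) = (-2131 - 10150)*(234/11295493) = -12281*234/11295493 = -2873754/11295493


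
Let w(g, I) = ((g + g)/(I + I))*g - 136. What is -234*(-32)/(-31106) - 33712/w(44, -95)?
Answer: 6219379882/28881921 ≈ 215.34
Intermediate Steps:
w(g, I) = -136 + g**2/I (w(g, I) = ((2*g)/((2*I)))*g - 136 = ((2*g)*(1/(2*I)))*g - 136 = (g/I)*g - 136 = g**2/I - 136 = -136 + g**2/I)
-234*(-32)/(-31106) - 33712/w(44, -95) = -234*(-32)/(-31106) - 33712/(-136 + 44**2/(-95)) = 7488*(-1/31106) - 33712/(-136 - 1/95*1936) = -3744/15553 - 33712/(-136 - 1936/95) = -3744/15553 - 33712/(-14856/95) = -3744/15553 - 33712*(-95/14856) = -3744/15553 + 400330/1857 = 6219379882/28881921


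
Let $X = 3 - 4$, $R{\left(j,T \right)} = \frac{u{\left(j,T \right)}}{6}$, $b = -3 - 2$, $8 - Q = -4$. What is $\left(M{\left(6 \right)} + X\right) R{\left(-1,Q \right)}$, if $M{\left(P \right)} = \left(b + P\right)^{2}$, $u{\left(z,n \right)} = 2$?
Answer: $0$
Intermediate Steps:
$Q = 12$ ($Q = 8 - -4 = 8 + 4 = 12$)
$b = -5$ ($b = -3 - 2 = -5$)
$M{\left(P \right)} = \left(-5 + P\right)^{2}$
$R{\left(j,T \right)} = \frac{1}{3}$ ($R{\left(j,T \right)} = \frac{2}{6} = 2 \cdot \frac{1}{6} = \frac{1}{3}$)
$X = -1$ ($X = 3 - 4 = -1$)
$\left(M{\left(6 \right)} + X\right) R{\left(-1,Q \right)} = \left(\left(-5 + 6\right)^{2} - 1\right) \frac{1}{3} = \left(1^{2} - 1\right) \frac{1}{3} = \left(1 - 1\right) \frac{1}{3} = 0 \cdot \frac{1}{3} = 0$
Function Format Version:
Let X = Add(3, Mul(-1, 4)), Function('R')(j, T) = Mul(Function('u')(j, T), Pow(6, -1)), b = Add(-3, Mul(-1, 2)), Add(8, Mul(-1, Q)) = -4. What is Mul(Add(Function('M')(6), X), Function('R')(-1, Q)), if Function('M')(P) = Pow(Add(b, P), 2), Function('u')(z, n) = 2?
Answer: 0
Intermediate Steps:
Q = 12 (Q = Add(8, Mul(-1, -4)) = Add(8, 4) = 12)
b = -5 (b = Add(-3, -2) = -5)
Function('M')(P) = Pow(Add(-5, P), 2)
Function('R')(j, T) = Rational(1, 3) (Function('R')(j, T) = Mul(2, Pow(6, -1)) = Mul(2, Rational(1, 6)) = Rational(1, 3))
X = -1 (X = Add(3, -4) = -1)
Mul(Add(Function('M')(6), X), Function('R')(-1, Q)) = Mul(Add(Pow(Add(-5, 6), 2), -1), Rational(1, 3)) = Mul(Add(Pow(1, 2), -1), Rational(1, 3)) = Mul(Add(1, -1), Rational(1, 3)) = Mul(0, Rational(1, 3)) = 0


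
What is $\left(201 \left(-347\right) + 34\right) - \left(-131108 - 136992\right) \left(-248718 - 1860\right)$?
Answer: $-67180031513$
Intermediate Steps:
$\left(201 \left(-347\right) + 34\right) - \left(-131108 - 136992\right) \left(-248718 - 1860\right) = \left(-69747 + 34\right) - \left(-268100\right) \left(-250578\right) = -69713 - 67179961800 = -67180031513$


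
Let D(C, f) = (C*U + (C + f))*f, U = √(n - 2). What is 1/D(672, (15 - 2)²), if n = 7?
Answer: -841/262057991 + 672*√5/262057991 ≈ 2.5248e-6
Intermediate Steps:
U = √5 (U = √(7 - 2) = √5 ≈ 2.2361)
D(C, f) = f*(C + f + C*√5) (D(C, f) = (C*√5 + (C + f))*f = (C + f + C*√5)*f = f*(C + f + C*√5))
1/D(672, (15 - 2)²) = 1/((15 - 2)²*(672 + (15 - 2)² + 672*√5)) = 1/(13²*(672 + 13² + 672*√5)) = 1/(169*(672 + 169 + 672*√5)) = 1/(169*(841 + 672*√5)) = 1/(142129 + 113568*√5)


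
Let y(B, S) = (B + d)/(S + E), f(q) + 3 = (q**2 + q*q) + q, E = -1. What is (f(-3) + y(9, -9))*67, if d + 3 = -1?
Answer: 1541/2 ≈ 770.50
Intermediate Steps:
d = -4 (d = -3 - 1 = -4)
f(q) = -3 + q + 2*q**2 (f(q) = -3 + ((q**2 + q*q) + q) = -3 + ((q**2 + q**2) + q) = -3 + (2*q**2 + q) = -3 + (q + 2*q**2) = -3 + q + 2*q**2)
y(B, S) = (-4 + B)/(-1 + S) (y(B, S) = (B - 4)/(S - 1) = (-4 + B)/(-1 + S))
(f(-3) + y(9, -9))*67 = ((-3 - 3 + 2*(-3)**2) + (-4 + 9)/(-1 - 9))*67 = ((-3 - 3 + 2*9) + 5/(-10))*67 = ((-3 - 3 + 18) - 1/10*5)*67 = (12 - 1/2)*67 = (23/2)*67 = 1541/2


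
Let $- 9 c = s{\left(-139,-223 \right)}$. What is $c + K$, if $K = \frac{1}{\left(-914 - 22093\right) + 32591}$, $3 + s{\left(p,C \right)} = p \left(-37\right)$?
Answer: $- \frac{49261751}{86256} \approx -571.11$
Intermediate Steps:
$s{\left(p,C \right)} = -3 - 37 p$ ($s{\left(p,C \right)} = -3 + p \left(-37\right) = -3 - 37 p$)
$c = - \frac{5140}{9}$ ($c = - \frac{-3 - -5143}{9} = - \frac{-3 + 5143}{9} = \left(- \frac{1}{9}\right) 5140 = - \frac{5140}{9} \approx -571.11$)
$K = \frac{1}{9584}$ ($K = \frac{1}{-23007 + 32591} = \frac{1}{9584} \approx 0.00010434$)
$c + K = - \frac{5140}{9} + \frac{1}{9584} = - \frac{49261751}{86256}$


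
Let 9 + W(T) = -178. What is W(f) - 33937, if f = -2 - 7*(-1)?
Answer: -34124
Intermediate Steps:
f = 5 (f = -2 + 7 = 5)
W(T) = -187 (W(T) = -9 - 178 = -187)
W(f) - 33937 = -187 - 33937 = -34124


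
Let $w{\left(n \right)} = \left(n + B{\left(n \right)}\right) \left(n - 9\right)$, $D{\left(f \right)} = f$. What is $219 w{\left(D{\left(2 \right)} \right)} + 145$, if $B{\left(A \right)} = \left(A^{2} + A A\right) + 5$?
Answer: $-22850$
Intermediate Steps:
$B{\left(A \right)} = 5 + 2 A^{2}$ ($B{\left(A \right)} = \left(A^{2} + A^{2}\right) + 5 = 2 A^{2} + 5 = 5 + 2 A^{2}$)
$w{\left(n \right)} = \left(-9 + n\right) \left(5 + n + 2 n^{2}\right)$ ($w{\left(n \right)} = \left(n + \left(5 + 2 n^{2}\right)\right) \left(n - 9\right) = \left(5 + n + 2 n^{2}\right) \left(-9 + n\right) = \left(-9 + n\right) \left(5 + n + 2 n^{2}\right)$)
$219 w{\left(D{\left(2 \right)} \right)} + 145 = 219 \left(-45 - 17 \cdot 2^{2} - 8 + 2 \cdot 2^{3}\right) + 145 = 219 \left(-45 - 68 - 8 + 2 \cdot 8\right) + 145 = 219 \left(-45 - 68 - 8 + 16\right) + 145 = 219 \left(-105\right) + 145 = -22995 + 145 = -22850$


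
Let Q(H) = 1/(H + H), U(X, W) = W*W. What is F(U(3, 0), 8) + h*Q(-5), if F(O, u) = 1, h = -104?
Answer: 57/5 ≈ 11.400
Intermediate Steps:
U(X, W) = W²
Q(H) = 1/(2*H)
F(U(3, 0), 8) + h*Q(-5) = 1 - 52/(-5) = 1 - 52*(-1)/5 = 1 - 104*(-⅒) = 1 + 52/5 = 57/5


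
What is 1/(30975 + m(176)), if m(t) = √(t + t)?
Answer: 30975/959450273 - 4*√22/959450273 ≈ 3.2265e-5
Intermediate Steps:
m(t) = √2*√t (m(t) = √(2*t) = √2*√t)
1/(30975 + m(176)) = 1/(30975 + √2*√176) = 1/(30975 + √2*(4*√11)) = 1/(30975 + 4*√22)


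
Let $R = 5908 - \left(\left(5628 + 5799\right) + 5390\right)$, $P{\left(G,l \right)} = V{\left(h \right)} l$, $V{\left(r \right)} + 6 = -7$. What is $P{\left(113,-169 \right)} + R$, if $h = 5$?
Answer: $-8712$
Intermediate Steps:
$V{\left(r \right)} = -13$ ($V{\left(r \right)} = -6 - 7 = -13$)
$P{\left(G,l \right)} = - 13 l$
$R = -10909$ ($R = 5908 - \left(11427 + 5390\right) = 5908 - 16817 = -10909$)
$P{\left(113,-169 \right)} + R = \left(-13\right) \left(-169\right) - 10909 = 2197 - 10909 = -8712$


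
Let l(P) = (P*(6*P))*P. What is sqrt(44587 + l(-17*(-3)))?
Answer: sqrt(840493) ≈ 916.78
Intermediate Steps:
l(P) = 6*P**3 (l(P) = (6*P**2)*P = 6*P**3)
sqrt(44587 + l(-17*(-3))) = sqrt(44587 + 6*(-17*(-3))**3) = sqrt(44587 + 6*51**3) = sqrt(44587 + 6*132651) = sqrt(44587 + 795906) = sqrt(840493)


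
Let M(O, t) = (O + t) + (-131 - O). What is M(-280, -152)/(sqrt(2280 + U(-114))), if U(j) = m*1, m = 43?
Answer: -283*sqrt(2323)/2323 ≈ -5.8717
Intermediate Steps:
U(j) = 43 (U(j) = 43*1 = 43)
M(O, t) = -131 + t
M(-280, -152)/(sqrt(2280 + U(-114))) = (-131 - 152)/(sqrt(2280 + 43)) = -283*sqrt(2323)/2323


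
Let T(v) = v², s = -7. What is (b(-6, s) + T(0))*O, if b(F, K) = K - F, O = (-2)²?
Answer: -4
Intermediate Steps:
O = 4
(b(-6, s) + T(0))*O = ((-7 - 1*(-6)) + 0²)*4 = ((-7 + 6) + 0)*4 = (-1 + 0)*4 = -1*4 = -4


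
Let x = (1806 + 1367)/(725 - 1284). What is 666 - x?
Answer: 375467/559 ≈ 671.68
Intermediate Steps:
x = -3173/559 (x = 3173/(-559) = 3173*(-1/559) = -3173/559 ≈ -5.6762)
666 - x = 666 - 1*(-3173/559) = 666 + 3173/559 = 375467/559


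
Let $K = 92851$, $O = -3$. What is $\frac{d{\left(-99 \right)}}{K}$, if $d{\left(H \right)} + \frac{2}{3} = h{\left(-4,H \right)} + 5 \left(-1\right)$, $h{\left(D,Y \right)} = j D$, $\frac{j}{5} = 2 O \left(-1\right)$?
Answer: $- \frac{377}{278553} \approx -0.0013534$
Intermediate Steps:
$j = 30$ ($j = 5 \cdot 2 \left(-3\right) \left(-1\right) = 5 \left(\left(-6\right) \left(-1\right)\right) = 5 \cdot 6 = 30$)
$h{\left(D,Y \right)} = 30 D$
$d{\left(H \right)} = - \frac{377}{3}$ ($d{\left(H \right)} = - \frac{2}{3} + \left(30 \left(-4\right) + 5 \left(-1\right)\right) = - \frac{2}{3} - 125 = - \frac{377}{3}$)
$\frac{d{\left(-99 \right)}}{K} = - \frac{377}{3 \cdot 92851} = \left(- \frac{377}{3}\right) \frac{1}{92851} = - \frac{377}{278553}$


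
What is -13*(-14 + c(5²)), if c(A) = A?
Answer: -143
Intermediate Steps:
-13*(-14 + c(5²)) = -13*(-14 + 5²) = -13*(-14 + 25) = -13*11 = -143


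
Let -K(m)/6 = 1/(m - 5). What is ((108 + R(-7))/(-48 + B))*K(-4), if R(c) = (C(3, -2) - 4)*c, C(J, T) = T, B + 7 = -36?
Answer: -100/91 ≈ -1.0989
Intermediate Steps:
B = -43 (B = -7 - 36 = -43)
K(m) = -6/(-5 + m) (K(m) = -6/(m - 5) = -6/(-5 + m))
R(c) = -6*c (R(c) = (-2 - 4)*c = -6*c)
((108 + R(-7))/(-48 + B))*K(-4) = ((108 - 6*(-7))/(-48 - 43))*(-6/(-5 - 4)) = ((108 + 42)/(-91))*(-6/(-9)) = (150*(-1/91))*(-6*(-⅑)) = -150/91*⅔ = -100/91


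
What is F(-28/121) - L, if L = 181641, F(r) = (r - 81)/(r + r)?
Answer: -10162067/56 ≈ -1.8147e+5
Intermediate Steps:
F(r) = (-81 + r)/(2*r) (F(r) = (-81 + r)/((2*r)) = (-81 + r)*(1/(2*r)) = (-81 + r)/(2*r))
F(-28/121) - L = (-81 - 28/121)/(2*((-28/121))) - 1*181641 = (-81 - 28*1/121)/(2*((-28*1/121))) - 181641 = (-81 - 28/121)/(2*(-28/121)) - 181641 = (½)*(-121/28)*(-9829/121) - 181641 = 9829/56 - 181641 = -10162067/56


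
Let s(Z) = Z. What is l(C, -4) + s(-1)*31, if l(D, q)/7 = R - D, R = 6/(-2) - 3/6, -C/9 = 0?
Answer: -111/2 ≈ -55.500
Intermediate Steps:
C = 0 (C = -9*0 = 0)
R = -7/2 (R = 6*(-½) - 3*⅙ = -3 - ½ = -7/2 ≈ -3.5000)
l(D, q) = -49/2 - 7*D (l(D, q) = 7*(-7/2 - D) = -49/2 - 7*D)
l(C, -4) + s(-1)*31 = (-49/2 - 7*0) - 1*31 = (-49/2 + 0) - 31 = -49/2 - 31 = -111/2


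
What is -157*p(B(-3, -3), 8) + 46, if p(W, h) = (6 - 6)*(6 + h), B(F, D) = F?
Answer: 46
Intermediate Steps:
p(W, h) = 0 (p(W, h) = 0*(6 + h) = 0)
-157*p(B(-3, -3), 8) + 46 = -157*0 + 46 = 0 + 46 = 46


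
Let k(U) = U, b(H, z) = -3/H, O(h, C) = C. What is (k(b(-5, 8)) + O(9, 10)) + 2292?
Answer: 11513/5 ≈ 2302.6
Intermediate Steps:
(k(b(-5, 8)) + O(9, 10)) + 2292 = (-3/(-5) + 10) + 2292 = (-3*(-⅕) + 10) + 2292 = (⅗ + 10) + 2292 = 53/5 + 2292 = 11513/5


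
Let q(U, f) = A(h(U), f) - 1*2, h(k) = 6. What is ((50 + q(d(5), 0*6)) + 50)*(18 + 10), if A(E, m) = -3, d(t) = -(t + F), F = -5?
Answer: 2660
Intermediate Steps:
d(t) = 5 - t (d(t) = -(t - 5) = -(-5 + t) = 5 - t)
q(U, f) = -5 (q(U, f) = -3 - 1*2 = -3 - 2 = -5)
((50 + q(d(5), 0*6)) + 50)*(18 + 10) = ((50 - 5) + 50)*(18 + 10) = (45 + 50)*28 = 95*28 = 2660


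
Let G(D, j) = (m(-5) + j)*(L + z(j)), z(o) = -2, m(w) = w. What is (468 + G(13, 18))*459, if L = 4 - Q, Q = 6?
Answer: 190944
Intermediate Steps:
L = -2 (L = 4 - 1*6 = 4 - 6 = -2)
G(D, j) = 20 - 4*j (G(D, j) = (-5 + j)*(-2 - 2) = (-5 + j)*(-4) = 20 - 4*j)
(468 + G(13, 18))*459 = (468 + (20 - 4*18))*459 = (468 + (20 - 72))*459 = (468 - 52)*459 = 416*459 = 190944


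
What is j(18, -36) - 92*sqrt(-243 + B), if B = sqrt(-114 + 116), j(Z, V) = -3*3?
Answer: -9 - 92*I*sqrt(243 - sqrt(2)) ≈ -9.0 - 1430.0*I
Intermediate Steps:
j(Z, V) = -9
B = sqrt(2) ≈ 1.4142
j(18, -36) - 92*sqrt(-243 + B) = -9 - 92*sqrt(-243 + sqrt(2))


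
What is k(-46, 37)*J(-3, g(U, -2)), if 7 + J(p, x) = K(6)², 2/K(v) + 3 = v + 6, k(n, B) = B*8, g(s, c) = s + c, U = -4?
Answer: -166648/81 ≈ -2057.4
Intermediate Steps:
g(s, c) = c + s
k(n, B) = 8*B
K(v) = 2/(3 + v) (K(v) = 2/(-3 + (v + 6)) = 2/(-3 + (6 + v)) = 2/(3 + v))
J(p, x) = -563/81 (J(p, x) = -7 + (2/(3 + 6))² = -7 + (2/9)² = -7 + 4/81 = -563/81)
k(-46, 37)*J(-3, g(U, -2)) = (8*37)*(-563/81) = 296*(-563/81) = -166648/81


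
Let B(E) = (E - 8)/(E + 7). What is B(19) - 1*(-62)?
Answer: 1623/26 ≈ 62.423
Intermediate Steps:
B(E) = (-8 + E)/(7 + E)
B(19) - 1*(-62) = (-8 + 19)/(7 + 19) - 1*(-62) = 11/26 + 62 = 1623/26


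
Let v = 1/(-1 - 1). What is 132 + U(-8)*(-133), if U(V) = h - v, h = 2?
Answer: -401/2 ≈ -200.50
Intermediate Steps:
v = -½ (v = 1/(-2) = -½ ≈ -0.50000)
U(V) = 5/2 (U(V) = 2 - 1*(-½) = 2 + ½ = 5/2)
132 + U(-8)*(-133) = 132 + (5/2)*(-133) = 132 - 665/2 = -401/2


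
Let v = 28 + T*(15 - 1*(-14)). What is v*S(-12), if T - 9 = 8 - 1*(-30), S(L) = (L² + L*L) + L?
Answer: 383916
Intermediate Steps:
S(L) = L + 2*L² (S(L) = (L² + L²) + L = 2*L² + L = L + 2*L²)
T = 47 (T = 9 + (8 - 1*(-30)) = 9 + (8 + 30) = 9 + 38 = 47)
v = 1391 (v = 28 + 47*(15 - 1*(-14)) = 28 + 47*(15 + 14) = 28 + 47*29 = 28 + 1363 = 1391)
v*S(-12) = 1391*(-12*(1 + 2*(-12))) = 1391*(-12*(1 - 24)) = 1391*(-12*(-23)) = 1391*276 = 383916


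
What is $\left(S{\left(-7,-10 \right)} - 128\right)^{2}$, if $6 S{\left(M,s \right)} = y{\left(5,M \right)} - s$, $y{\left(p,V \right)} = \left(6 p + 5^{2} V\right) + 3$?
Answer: $22500$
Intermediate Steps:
$y{\left(p,V \right)} = 3 + 6 p + 25 V$ ($y{\left(p,V \right)} = \left(6 p + 25 V\right) + 3 = 3 + 6 p + 25 V$)
$S{\left(M,s \right)} = \frac{11}{2} - \frac{s}{6} + \frac{25 M}{6}$ ($S{\left(M,s \right)} = \frac{\left(3 + 6 \cdot 5 + 25 M\right) - s}{6} = \frac{\left(3 + 30 + 25 M\right) - s}{6} = \frac{\left(33 + 25 M\right) - s}{6} = \frac{33 - s + 25 M}{6} = \frac{11}{2} - \frac{s}{6} + \frac{25 M}{6}$)
$\left(S{\left(-7,-10 \right)} - 128\right)^{2} = \left(\left(\frac{11}{2} - - \frac{5}{3} + \frac{25}{6} \left(-7\right)\right) - 128\right)^{2} = \left(\left(\frac{11}{2} + \frac{5}{3} - \frac{175}{6}\right) - 128\right)^{2} = \left(-22 - 128\right)^{2} = \left(-150\right)^{2} = 22500$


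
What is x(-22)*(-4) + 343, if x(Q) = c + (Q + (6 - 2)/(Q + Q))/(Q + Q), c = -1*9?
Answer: 45616/121 ≈ 376.99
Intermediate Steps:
c = -9
x(Q) = -9 + (Q + 2/Q)/(2*Q) (x(Q) = -9 + (Q + (6 - 2)/(Q + Q))/(Q + Q) = -9 + (Q + 4/((2*Q)))/((2*Q)) = -9 + (Q + 4*(1/(2*Q)))*(1/(2*Q)) = -9 + (Q + 2/Q)*(1/(2*Q)) = -9 + (Q + 2/Q)/(2*Q))
x(-22)*(-4) + 343 = (-17/2 + (-22)⁻²)*(-4) + 343 = (-17/2 + 1/484)*(-4) + 343 = -4113/484*(-4) + 343 = 4113/121 + 343 = 45616/121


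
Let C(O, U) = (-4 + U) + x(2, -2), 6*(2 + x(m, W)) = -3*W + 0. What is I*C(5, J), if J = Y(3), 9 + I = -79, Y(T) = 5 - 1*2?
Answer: 176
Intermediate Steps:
x(m, W) = -2 - W/2 (x(m, W) = -2 + (-3*W + 0)/6 = -2 + (-3*W)/6 = -2 - W/2)
Y(T) = 3 (Y(T) = 5 - 2 = 3)
I = -88 (I = -9 - 79 = -88)
J = 3
C(O, U) = -5 + U (C(O, U) = (-4 + U) + (-2 - 1/2*(-2)) = (-4 + U) + (-2 + 1) = (-4 + U) - 1 = -5 + U)
I*C(5, J) = -88*(-5 + 3) = -88*(-2) = 176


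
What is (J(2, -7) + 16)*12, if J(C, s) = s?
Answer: 108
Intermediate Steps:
(J(2, -7) + 16)*12 = (-7 + 16)*12 = 9*12 = 108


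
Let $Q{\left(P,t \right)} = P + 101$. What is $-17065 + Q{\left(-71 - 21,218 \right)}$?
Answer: $-17056$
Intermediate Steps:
$Q{\left(P,t \right)} = 101 + P$
$-17065 + Q{\left(-71 - 21,218 \right)} = -17065 + \left(101 - 92\right) = -17065 + 9 = -17056$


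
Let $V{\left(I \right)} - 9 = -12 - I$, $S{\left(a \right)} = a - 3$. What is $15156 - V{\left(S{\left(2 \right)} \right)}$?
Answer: $15158$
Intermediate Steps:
$S{\left(a \right)} = -3 + a$
$V{\left(I \right)} = -3 - I$ ($V{\left(I \right)} = 9 - \left(12 + I\right) = -3 - I$)
$15156 - V{\left(S{\left(2 \right)} \right)} = 15156 - \left(-3 - \left(-3 + 2\right)\right) = 15156 - \left(-3 - -1\right) = 15156 - \left(-3 + 1\right) = 15156 - -2 = 15156 + 2 = 15158$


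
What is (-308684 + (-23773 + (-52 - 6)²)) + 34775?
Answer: -294318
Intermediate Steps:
(-308684 + (-23773 + (-52 - 6)²)) + 34775 = (-308684 + (-23773 + (-58)²)) + 34775 = (-308684 + (-23773 + 3364)) + 34775 = (-308684 - 20409) + 34775 = -329093 + 34775 = -294318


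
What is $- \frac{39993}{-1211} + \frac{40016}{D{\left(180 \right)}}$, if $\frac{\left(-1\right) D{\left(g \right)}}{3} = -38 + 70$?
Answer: $- \frac{2788753}{7266} \approx -383.81$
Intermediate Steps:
$D{\left(g \right)} = -96$ ($D{\left(g \right)} = - 3 \left(-38 + 70\right) = \left(-3\right) 32 = -96$)
$- \frac{39993}{-1211} + \frac{40016}{D{\left(180 \right)}} = - \frac{39993}{-1211} + \frac{40016}{-96} = \left(-39993\right) \left(- \frac{1}{1211}\right) + 40016 \left(- \frac{1}{96}\right) = \frac{39993}{1211} - \frac{2501}{6} = - \frac{2788753}{7266}$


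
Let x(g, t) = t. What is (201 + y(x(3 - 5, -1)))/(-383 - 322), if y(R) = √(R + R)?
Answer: -67/235 - I*√2/705 ≈ -0.28511 - 0.002006*I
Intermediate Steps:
y(R) = √2*√R (y(R) = √(2*R) = √2*√R)
(201 + y(x(3 - 5, -1)))/(-383 - 322) = (201 + √2*√(-1))/(-383 - 322) = (201 + √2*I)/(-705) = (201 + I*√2)*(-1/705) = -67/235 - I*√2/705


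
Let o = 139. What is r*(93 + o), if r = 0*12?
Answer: 0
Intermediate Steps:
r = 0
r*(93 + o) = 0*(93 + 139) = 0*232 = 0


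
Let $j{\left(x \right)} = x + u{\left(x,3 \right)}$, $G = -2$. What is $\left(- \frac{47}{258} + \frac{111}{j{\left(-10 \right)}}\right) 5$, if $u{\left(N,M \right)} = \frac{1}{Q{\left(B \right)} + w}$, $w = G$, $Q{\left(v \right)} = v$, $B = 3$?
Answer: $- \frac{16145}{258} \approx -62.578$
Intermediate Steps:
$w = -2$
$u{\left(N,M \right)} = 1$ ($u{\left(N,M \right)} = \frac{1}{3 - 2} = 1^{-1} = 1$)
$j{\left(x \right)} = 1 + x$ ($j{\left(x \right)} = x + 1 = 1 + x$)
$\left(- \frac{47}{258} + \frac{111}{j{\left(-10 \right)}}\right) 5 = \left(- \frac{47}{258} + \frac{111}{1 - 10}\right) 5 = \left(\left(-47\right) \frac{1}{258} + \frac{111}{-9}\right) 5 = \left(- \frac{47}{258} + 111 \left(- \frac{1}{9}\right)\right) 5 = \left(- \frac{47}{258} - \frac{37}{3}\right) 5 = \left(- \frac{3229}{258}\right) 5 = - \frac{16145}{258}$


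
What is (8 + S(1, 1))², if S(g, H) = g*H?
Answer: 81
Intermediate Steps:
S(g, H) = H*g
(8 + S(1, 1))² = (8 + 1*1)² = (8 + 1)² = 9² = 81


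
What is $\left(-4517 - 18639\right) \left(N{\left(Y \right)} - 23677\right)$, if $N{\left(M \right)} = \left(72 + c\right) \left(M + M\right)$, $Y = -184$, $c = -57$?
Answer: $676085732$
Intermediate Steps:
$N{\left(M \right)} = 30 M$ ($N{\left(M \right)} = \left(72 - 57\right) \left(M + M\right) = 15 \cdot 2 M = 30 M$)
$\left(-4517 - 18639\right) \left(N{\left(Y \right)} - 23677\right) = \left(-4517 - 18639\right) \left(30 \left(-184\right) - 23677\right) = - 23156 \left(-5520 - 23677\right) = \left(-23156\right) \left(-29197\right) = 676085732$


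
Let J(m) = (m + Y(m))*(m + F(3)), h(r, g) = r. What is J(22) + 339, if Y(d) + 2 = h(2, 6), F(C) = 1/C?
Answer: 2491/3 ≈ 830.33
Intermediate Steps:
Y(d) = 0 (Y(d) = -2 + 2 = 0)
J(m) = m*(1/3 + m) (J(m) = (m + 0)*(m + 1/3) = m*(m + 1/3) = m*(1/3 + m))
J(22) + 339 = 22*(1/3 + 22) + 339 = 22*(67/3) + 339 = 1474/3 + 339 = 2491/3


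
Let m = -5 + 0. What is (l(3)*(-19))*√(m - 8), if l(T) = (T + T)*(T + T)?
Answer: -684*I*√13 ≈ -2466.2*I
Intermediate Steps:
m = -5
l(T) = 4*T² (l(T) = (2*T)*(2*T) = 4*T²)
(l(3)*(-19))*√(m - 8) = ((4*3²)*(-19))*√(-5 - 8) = ((4*9)*(-19))*√(-13) = (36*(-19))*(I*√13) = -684*I*√13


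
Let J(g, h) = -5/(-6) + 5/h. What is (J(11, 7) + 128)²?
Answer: 29604481/1764 ≈ 16783.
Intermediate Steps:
J(g, h) = ⅚ + 5/h (J(g, h) = -5*(-⅙) + 5/h = ⅚ + 5/h)
(J(11, 7) + 128)² = ((⅚ + 5/7) + 128)² = (65/42 + 128)² = (5441/42)² = 29604481/1764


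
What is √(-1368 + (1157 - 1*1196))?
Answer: I*√1407 ≈ 37.51*I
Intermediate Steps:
√(-1368 + (1157 - 1*1196)) = √(-1368 + (1157 - 1196)) = √(-1368 - 39) = √(-1407) = I*√1407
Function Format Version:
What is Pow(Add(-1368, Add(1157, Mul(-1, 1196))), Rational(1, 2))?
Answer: Mul(I, Pow(1407, Rational(1, 2))) ≈ Mul(37.510, I)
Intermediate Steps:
Pow(Add(-1368, Add(1157, Mul(-1, 1196))), Rational(1, 2)) = Pow(Add(-1368, Add(1157, -1196)), Rational(1, 2)) = Pow(Add(-1368, -39), Rational(1, 2)) = Pow(-1407, Rational(1, 2)) = Mul(I, Pow(1407, Rational(1, 2)))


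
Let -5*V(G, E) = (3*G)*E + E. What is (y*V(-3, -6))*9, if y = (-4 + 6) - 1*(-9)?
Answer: -4752/5 ≈ -950.40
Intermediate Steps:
y = 11 (y = 2 + 9 = 11)
V(G, E) = -E/5 - 3*E*G/5 (V(G, E) = -((3*G)*E + E)/5 = -(3*E*G + E)/5 = -(E + 3*E*G)/5 = -E/5 - 3*E*G/5)
(y*V(-3, -6))*9 = (11*(-1/5*(-6)*(1 + 3*(-3))))*9 = (11*(-1/5*(-6)*(1 - 9)))*9 = (11*(-1/5*(-6)*(-8)))*9 = (11*(-48/5))*9 = -528/5*9 = -4752/5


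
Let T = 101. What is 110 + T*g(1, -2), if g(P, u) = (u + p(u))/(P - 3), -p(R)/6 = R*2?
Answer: -1001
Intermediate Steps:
p(R) = -12*R (p(R) = -6*R*2 = -12*R)
g(P, u) = -11*u/(-3 + P) (g(P, u) = (u - 12*u)/(P - 3) = (-11*u)/(-3 + P) = -11*u/(-3 + P))
110 + T*g(1, -2) = 110 + 101*(-11*(-2)/(-3 + 1)) = 110 + 101*(-11*(-2)/(-2)) = 110 + 101*(-11*(-2)*(-1/2)) = 110 + 101*(-11) = 110 - 1111 = -1001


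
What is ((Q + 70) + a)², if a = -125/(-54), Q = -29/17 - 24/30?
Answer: 102670898929/21068100 ≈ 4873.3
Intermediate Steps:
Q = -213/85 (Q = -29*1/17 - 24*1/30 = -29/17 - ⅘ = -213/85 ≈ -2.5059)
a = 125/54 (a = -125*(-1/54) = 125/54 ≈ 2.3148)
((Q + 70) + a)² = ((-213/85 + 70) + 125/54)² = (5737/85 + 125/54)² = (320423/4590)² = 102670898929/21068100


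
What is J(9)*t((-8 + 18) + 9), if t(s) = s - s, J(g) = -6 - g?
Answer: 0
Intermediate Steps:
t(s) = 0
J(9)*t((-8 + 18) + 9) = (-6 - 1*9)*0 = (-6 - 9)*0 = -15*0 = 0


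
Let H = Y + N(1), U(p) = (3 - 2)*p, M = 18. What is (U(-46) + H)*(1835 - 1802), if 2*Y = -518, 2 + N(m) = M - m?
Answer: -9570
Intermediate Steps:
N(m) = 16 - m (N(m) = -2 + (18 - m) = 16 - m)
Y = -259 (Y = (1/2)*(-518) = -259)
U(p) = p (U(p) = 1*p = p)
H = -244 (H = -259 + (16 - 1*1) = -259 + (16 - 1) = -259 + 15 = -244)
(U(-46) + H)*(1835 - 1802) = (-46 - 244)*(1835 - 1802) = -290*33 = -9570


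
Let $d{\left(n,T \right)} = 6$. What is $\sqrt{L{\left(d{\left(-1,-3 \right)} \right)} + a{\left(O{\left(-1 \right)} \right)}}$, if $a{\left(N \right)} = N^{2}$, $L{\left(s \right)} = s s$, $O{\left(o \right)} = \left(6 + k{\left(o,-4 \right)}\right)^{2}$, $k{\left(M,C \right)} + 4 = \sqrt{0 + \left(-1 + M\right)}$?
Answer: $2 \sqrt{2 + 4 i \sqrt{2}} \approx 4.0 + 2.8284 i$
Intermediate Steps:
$k{\left(M,C \right)} = -4 + \sqrt{-1 + M}$ ($k{\left(M,C \right)} = -4 + \sqrt{0 + \left(-1 + M\right)} = -4 + \sqrt{-1 + M}$)
$O{\left(o \right)} = \left(2 + \sqrt{-1 + o}\right)^{2}$ ($O{\left(o \right)} = \left(6 + \left(-4 + \sqrt{-1 + o}\right)\right)^{2} = \left(2 + \sqrt{-1 + o}\right)^{2}$)
$L{\left(s \right)} = s^{2}$
$\sqrt{L{\left(d{\left(-1,-3 \right)} \right)} + a{\left(O{\left(-1 \right)} \right)}} = \sqrt{6^{2} + \left(\left(2 + \sqrt{-1 - 1}\right)^{2}\right)^{2}} = \sqrt{36 + \left(\left(2 + \sqrt{-2}\right)^{2}\right)^{2}} = \sqrt{36 + \left(\left(2 + i \sqrt{2}\right)^{2}\right)^{2}} = \sqrt{36 + \left(2 + i \sqrt{2}\right)^{4}}$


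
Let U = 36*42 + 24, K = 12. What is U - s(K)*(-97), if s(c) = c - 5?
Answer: 2215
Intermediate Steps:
s(c) = -5 + c
U = 1536 (U = 1512 + 24 = 1536)
U - s(K)*(-97) = 1536 - (-5 + 12)*(-97) = 1536 - 7*(-97) = 1536 - 1*(-679) = 1536 + 679 = 2215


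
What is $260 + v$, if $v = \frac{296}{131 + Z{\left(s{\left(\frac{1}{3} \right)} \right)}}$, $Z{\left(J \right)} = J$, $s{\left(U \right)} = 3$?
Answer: $\frac{17568}{67} \approx 262.21$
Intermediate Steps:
$v = \frac{148}{67}$ ($v = \frac{296}{131 + 3} = \frac{296}{134} = 296 \cdot \frac{1}{134} = \frac{148}{67} \approx 2.209$)
$260 + v = 260 + \frac{148}{67} = \frac{17568}{67}$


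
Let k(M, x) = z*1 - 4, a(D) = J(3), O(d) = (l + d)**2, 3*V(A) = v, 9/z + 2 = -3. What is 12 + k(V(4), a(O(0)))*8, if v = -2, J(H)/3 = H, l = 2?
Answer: -172/5 ≈ -34.400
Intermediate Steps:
z = -9/5 (z = 9/(-2 - 3) = 9/(-5) = 9*(-1/5) = -9/5 ≈ -1.8000)
J(H) = 3*H
V(A) = -2/3 (V(A) = (1/3)*(-2) = -2/3)
O(d) = (2 + d)**2
a(D) = 9 (a(D) = 3*3 = 9)
k(M, x) = -29/5 (k(M, x) = -9/5*1 - 4 = -9/5 - 4 = -29/5)
12 + k(V(4), a(O(0)))*8 = 12 - 29/5*8 = 12 - 232/5 = -172/5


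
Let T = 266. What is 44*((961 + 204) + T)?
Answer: 62964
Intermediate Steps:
44*((961 + 204) + T) = 44*((961 + 204) + 266) = 44*(1165 + 266) = 44*1431 = 62964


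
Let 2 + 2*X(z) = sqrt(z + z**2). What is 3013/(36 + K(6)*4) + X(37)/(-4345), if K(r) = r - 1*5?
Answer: 523661/6952 - sqrt(1406)/8690 ≈ 75.321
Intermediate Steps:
K(r) = -5 + r (K(r) = r - 5 = -5 + r)
X(z) = -1 + sqrt(z + z**2)/2
3013/(36 + K(6)*4) + X(37)/(-4345) = 3013/(36 + (-5 + 6)*4) + (-1 + sqrt(37*(1 + 37))/2)/(-4345) = 3013/(36 + 1*4) + (-1 + sqrt(37*38)/2)*(-1/4345) = 3013/(36 + 4) + (-1 + sqrt(1406)/2)*(-1/4345) = 3013/40 + (1/4345 - sqrt(1406)/8690) = 523661/6952 - sqrt(1406)/8690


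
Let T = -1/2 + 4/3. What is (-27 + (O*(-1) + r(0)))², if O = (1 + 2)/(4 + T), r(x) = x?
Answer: 641601/841 ≈ 762.90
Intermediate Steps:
T = ⅚ (T = -1*½ + 4*(⅓) = -½ + 4/3 = ⅚ ≈ 0.83333)
O = 18/29 (O = (1 + 2)/(4 + ⅚) = 3/(29/6) = 3*(6/29) = 18/29 ≈ 0.62069)
(-27 + (O*(-1) + r(0)))² = (-27 + ((18/29)*(-1) + 0))² = (-27 + (-18/29 + 0))² = (-27 - 18/29)² = (-801/29)² = 641601/841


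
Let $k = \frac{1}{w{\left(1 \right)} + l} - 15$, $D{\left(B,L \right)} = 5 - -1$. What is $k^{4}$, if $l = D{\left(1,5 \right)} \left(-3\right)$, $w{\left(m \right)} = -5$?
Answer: $\frac{14331920656}{279841} \approx 51215.0$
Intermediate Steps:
$D{\left(B,L \right)} = 6$ ($D{\left(B,L \right)} = 5 + 1 = 6$)
$l = -18$ ($l = 6 \left(-3\right) = -18$)
$k = - \frac{346}{23}$ ($k = \frac{1}{-5 - 18} - 15 = \frac{1}{-23} - 15 = - \frac{1}{23} - 15 = - \frac{346}{23} \approx -15.043$)
$k^{4} = \left(- \frac{346}{23}\right)^{4} = \frac{14331920656}{279841}$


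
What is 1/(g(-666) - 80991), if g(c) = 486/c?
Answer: -37/2996694 ≈ -1.2347e-5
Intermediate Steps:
1/(g(-666) - 80991) = 1/(486/(-666) - 80991) = 1/(486*(-1/666) - 80991) = 1/(-27/37 - 80991) = 1/(-2996694/37) = -37/2996694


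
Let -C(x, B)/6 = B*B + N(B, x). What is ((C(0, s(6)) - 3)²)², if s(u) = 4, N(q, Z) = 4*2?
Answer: 466948881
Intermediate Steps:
N(q, Z) = 8
C(x, B) = -48 - 6*B² (C(x, B) = -6*(B*B + 8) = -6*(B² + 8) = -6*(8 + B²) = -48 - 6*B²)
((C(0, s(6)) - 3)²)² = (((-48 - 6*4²) - 3)²)² = (((-48 - 6*16) - 3)²)² = (((-48 - 96) - 3)²)² = ((-144 - 3)²)² = ((-147)²)² = 21609² = 466948881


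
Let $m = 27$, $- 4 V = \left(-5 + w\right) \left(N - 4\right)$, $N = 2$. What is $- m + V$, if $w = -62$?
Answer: $- \frac{121}{2} \approx -60.5$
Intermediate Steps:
$V = - \frac{67}{2}$ ($V = - \frac{\left(-5 - 62\right) \left(2 - 4\right)}{4} = - \frac{\left(-67\right) \left(-2\right)}{4} = \left(- \frac{1}{4}\right) 134 = - \frac{67}{2} \approx -33.5$)
$- m + V = \left(-1\right) 27 - \frac{67}{2} = -27 - \frac{67}{2} = - \frac{121}{2}$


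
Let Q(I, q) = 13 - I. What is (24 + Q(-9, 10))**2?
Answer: 2116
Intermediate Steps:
(24 + Q(-9, 10))**2 = (24 + (13 - 1*(-9)))**2 = (24 + (13 + 9))**2 = (24 + 22)**2 = 46**2 = 2116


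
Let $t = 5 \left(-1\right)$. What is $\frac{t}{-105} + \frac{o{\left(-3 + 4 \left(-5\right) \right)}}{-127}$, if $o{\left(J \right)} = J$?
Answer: $\frac{610}{2667} \approx 0.22872$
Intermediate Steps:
$t = -5$
$\frac{t}{-105} + \frac{o{\left(-3 + 4 \left(-5\right) \right)}}{-127} = - \frac{5}{-105} + \frac{-3 + 4 \left(-5\right)}{-127} = \left(-5\right) \left(- \frac{1}{105}\right) + \left(-3 - 20\right) \left(- \frac{1}{127}\right) = \frac{1}{21} - - \frac{23}{127} = \frac{1}{21} + \frac{23}{127} = \frac{610}{2667}$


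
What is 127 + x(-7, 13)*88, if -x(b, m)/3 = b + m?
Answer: -1457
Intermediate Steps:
x(b, m) = -3*b - 3*m (x(b, m) = -3*(b + m) = -3*b - 3*m)
127 + x(-7, 13)*88 = 127 + (-3*(-7) - 3*13)*88 = 127 + (21 - 39)*88 = 127 - 18*88 = 127 - 1584 = -1457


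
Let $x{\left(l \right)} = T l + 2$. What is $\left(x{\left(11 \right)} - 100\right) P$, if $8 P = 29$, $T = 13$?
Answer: $\frac{1305}{8} \approx 163.13$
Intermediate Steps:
$P = \frac{29}{8}$ ($P = \frac{1}{8} \cdot 29 = \frac{29}{8} \approx 3.625$)
$x{\left(l \right)} = 2 + 13 l$ ($x{\left(l \right)} = 13 l + 2 = 2 + 13 l$)
$\left(x{\left(11 \right)} - 100\right) P = \left(\left(2 + 13 \cdot 11\right) - 100\right) \frac{29}{8} = \left(\left(2 + 143\right) - 100\right) \frac{29}{8} = \left(145 - 100\right) \frac{29}{8} = 45 \cdot \frac{29}{8} = \frac{1305}{8}$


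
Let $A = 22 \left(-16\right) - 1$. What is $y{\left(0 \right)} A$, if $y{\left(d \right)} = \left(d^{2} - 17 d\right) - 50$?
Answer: $17650$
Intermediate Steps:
$y{\left(d \right)} = -50 + d^{2} - 17 d$
$A = -353$ ($A = -352 - 1 = -353$)
$y{\left(0 \right)} A = \left(-50 + 0^{2} - 0\right) \left(-353\right) = \left(-50 + 0 + 0\right) \left(-353\right) = \left(-50\right) \left(-353\right) = 17650$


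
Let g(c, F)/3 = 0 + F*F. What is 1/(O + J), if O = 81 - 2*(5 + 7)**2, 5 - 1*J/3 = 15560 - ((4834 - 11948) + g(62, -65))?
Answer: -1/30189 ≈ -3.3125e-5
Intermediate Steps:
g(c, F) = 3*F**2 (g(c, F) = 3*(0 + F*F) = 3*(0 + F**2) = 3*F**2)
J = -29982 (J = 15 - 3*(15560 - ((4834 - 11948) + 3*(-65)**2)) = 15 - 3*(15560 - (-7114 + 3*4225)) = 15 - 3*(15560 - (-7114 + 12675)) = 15 - 3*(15560 - 1*5561) = 15 - 3*(15560 - 5561) = 15 - 3*9999 = 15 - 29997 = -29982)
O = -207 (O = 81 - 2*12**2 = 81 - 2*144 = 81 - 288 = -207)
1/(O + J) = 1/(-207 - 29982) = 1/(-30189) = -1/30189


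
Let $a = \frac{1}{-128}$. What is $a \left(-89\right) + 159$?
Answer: $\frac{20441}{128} \approx 159.7$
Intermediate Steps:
$a = - \frac{1}{128} \approx -0.0078125$
$a \left(-89\right) + 159 = \left(- \frac{1}{128}\right) \left(-89\right) + 159 = \frac{89}{128} + 159 = \frac{20441}{128}$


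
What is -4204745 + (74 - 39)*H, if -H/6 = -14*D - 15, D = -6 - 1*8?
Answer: -4242755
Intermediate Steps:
D = -14 (D = -6 - 8 = -14)
H = -1086 (H = -6*(-14*(-14) - 15) = -6*(196 - 15) = -6*181 = -1086)
-4204745 + (74 - 39)*H = -4204745 + (74 - 39)*(-1086) = -4204745 + 35*(-1086) = -4204745 - 38010 = -4242755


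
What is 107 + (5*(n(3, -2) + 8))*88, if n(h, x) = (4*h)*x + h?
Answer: -5613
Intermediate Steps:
n(h, x) = h + 4*h*x (n(h, x) = 4*h*x + h = h + 4*h*x)
107 + (5*(n(3, -2) + 8))*88 = 107 + (5*(3*(1 + 4*(-2)) + 8))*88 = 107 + (5*(3*(1 - 8) + 8))*88 = 107 + (5*(3*(-7) + 8))*88 = 107 + (5*(-21 + 8))*88 = 107 + (5*(-13))*88 = 107 - 65*88 = 107 - 5720 = -5613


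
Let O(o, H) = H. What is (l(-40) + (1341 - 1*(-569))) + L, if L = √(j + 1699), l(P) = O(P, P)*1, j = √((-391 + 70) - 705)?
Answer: 1870 + √(1699 + 3*I*√114) ≈ 1911.2 + 0.38853*I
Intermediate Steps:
j = 3*I*√114 (j = √(-321 - 705) = √(-1026) = 3*I*√114 ≈ 32.031*I)
l(P) = P (l(P) = P*1 = P)
L = √(1699 + 3*I*√114) (L = √(3*I*√114 + 1699) = √(1699 + 3*I*√114) ≈ 41.221 + 0.3885*I)
(l(-40) + (1341 - 1*(-569))) + L = (-40 + (1341 - 1*(-569))) + √(1699 + 3*I*√114) = (-40 + (1341 + 569)) + √(1699 + 3*I*√114) = (-40 + 1910) + √(1699 + 3*I*√114) = 1870 + √(1699 + 3*I*√114)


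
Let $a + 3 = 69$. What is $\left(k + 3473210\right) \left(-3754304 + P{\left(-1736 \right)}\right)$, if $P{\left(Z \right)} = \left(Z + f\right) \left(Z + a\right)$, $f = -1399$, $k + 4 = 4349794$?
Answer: $11587005158000$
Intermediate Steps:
$k = 4349790$ ($k = -4 + 4349794 = 4349790$)
$a = 66$ ($a = -3 + 69 = 66$)
$P{\left(Z \right)} = \left(-1399 + Z\right) \left(66 + Z\right)$ ($P{\left(Z \right)} = \left(Z - 1399\right) \left(Z + 66\right) = \left(-1399 + Z\right) \left(66 + Z\right)$)
$\left(k + 3473210\right) \left(-3754304 + P{\left(-1736 \right)}\right) = \left(4349790 + 3473210\right) \left(-3754304 - \left(-2221754 - 3013696\right)\right) = 7823000 \left(-3754304 + \left(-92334 + 3013696 + 2314088\right)\right) = 7823000 \left(-3754304 + 5235450\right) = 7823000 \cdot 1481146 = 11587005158000$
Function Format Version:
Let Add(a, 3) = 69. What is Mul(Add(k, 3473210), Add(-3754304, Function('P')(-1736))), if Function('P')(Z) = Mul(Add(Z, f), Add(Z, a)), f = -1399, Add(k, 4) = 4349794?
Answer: 11587005158000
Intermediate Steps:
k = 4349790 (k = Add(-4, 4349794) = 4349790)
a = 66 (a = Add(-3, 69) = 66)
Function('P')(Z) = Mul(Add(-1399, Z), Add(66, Z)) (Function('P')(Z) = Mul(Add(Z, -1399), Add(Z, 66)) = Mul(Add(-1399, Z), Add(66, Z)))
Mul(Add(k, 3473210), Add(-3754304, Function('P')(-1736))) = Mul(Add(4349790, 3473210), Add(-3754304, Add(-92334, Pow(-1736, 2), Mul(-1333, -1736)))) = Mul(7823000, Add(-3754304, Add(-92334, 3013696, 2314088))) = Mul(7823000, Add(-3754304, 5235450)) = Mul(7823000, 1481146) = 11587005158000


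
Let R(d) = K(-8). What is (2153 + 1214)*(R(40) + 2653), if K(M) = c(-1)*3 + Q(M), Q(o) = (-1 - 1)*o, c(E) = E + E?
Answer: 8966321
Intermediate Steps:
c(E) = 2*E
Q(o) = -2*o
K(M) = -6 - 2*M (K(M) = (2*(-1))*3 - 2*M = -2*3 - 2*M = -6 - 2*M)
R(d) = 10 (R(d) = -6 - 2*(-8) = -6 + 16 = 10)
(2153 + 1214)*(R(40) + 2653) = (2153 + 1214)*(10 + 2653) = 3367*2663 = 8966321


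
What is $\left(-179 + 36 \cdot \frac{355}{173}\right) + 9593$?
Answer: $\frac{1641402}{173} \approx 9487.9$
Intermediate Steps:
$\left(-179 + 36 \cdot \frac{355}{173}\right) + 9593 = \left(-179 + \frac{12780}{173}\right) + 9593 = - \frac{18187}{173} + 9593 = \frac{1641402}{173}$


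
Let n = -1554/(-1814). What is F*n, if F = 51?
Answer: 39627/907 ≈ 43.690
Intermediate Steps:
n = 777/907 (n = -1554*(-1/1814) = 777/907 ≈ 0.85667)
F*n = 51*(777/907) = 39627/907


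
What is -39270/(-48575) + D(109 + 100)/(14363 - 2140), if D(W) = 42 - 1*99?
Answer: 95445687/118746445 ≈ 0.80378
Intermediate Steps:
D(W) = -57 (D(W) = 42 - 99 = -57)
-39270/(-48575) + D(109 + 100)/(14363 - 2140) = -39270/(-48575) - 57/(14363 - 2140) = -39270*(-1/48575) - 57/12223 = 7854/9715 - 57*1/12223 = 7854/9715 - 57/12223 = 95445687/118746445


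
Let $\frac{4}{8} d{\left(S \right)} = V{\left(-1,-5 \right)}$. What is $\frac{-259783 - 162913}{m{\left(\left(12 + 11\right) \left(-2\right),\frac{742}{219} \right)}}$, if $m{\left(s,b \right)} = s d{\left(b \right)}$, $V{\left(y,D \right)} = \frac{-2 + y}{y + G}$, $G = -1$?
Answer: $\frac{211348}{69} \approx 3063.0$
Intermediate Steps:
$V{\left(y,D \right)} = \frac{-2 + y}{-1 + y}$ ($V{\left(y,D \right)} = \frac{-2 + y}{y - 1} = \frac{-2 + y}{-1 + y}$)
$d{\left(S \right)} = 3$ ($d{\left(S \right)} = 2 \frac{-2 - 1}{-1 - 1} = 2 \frac{1}{-2} \left(-3\right) = 2 \left(\left(- \frac{1}{2}\right) \left(-3\right)\right) = 2 \cdot \frac{3}{2} = 3$)
$m{\left(s,b \right)} = 3 s$ ($m{\left(s,b \right)} = s 3 = 3 s$)
$\frac{-259783 - 162913}{m{\left(\left(12 + 11\right) \left(-2\right),\frac{742}{219} \right)}} = \frac{-259783 - 162913}{3 \left(12 + 11\right) \left(-2\right)} = - \frac{422696}{3 \cdot 23 \left(-2\right)} = - \frac{422696}{3 \left(-46\right)} = - \frac{422696}{-138} = \left(-422696\right) \left(- \frac{1}{138}\right) = \frac{211348}{69}$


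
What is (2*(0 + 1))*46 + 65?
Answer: 157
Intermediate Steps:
(2*(0 + 1))*46 + 65 = (2*1)*46 + 65 = 2*46 + 65 = 92 + 65 = 157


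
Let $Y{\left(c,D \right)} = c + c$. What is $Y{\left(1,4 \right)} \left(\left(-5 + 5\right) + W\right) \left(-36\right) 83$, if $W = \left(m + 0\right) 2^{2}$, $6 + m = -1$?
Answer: $167328$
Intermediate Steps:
$m = -7$ ($m = -6 - 1 = -7$)
$W = -28$ ($W = \left(-7 + 0\right) 2^{2} = \left(-7\right) 4 = -28$)
$Y{\left(c,D \right)} = 2 c$
$Y{\left(1,4 \right)} \left(\left(-5 + 5\right) + W\right) \left(-36\right) 83 = 2 \cdot 1 \left(\left(-5 + 5\right) - 28\right) \left(-36\right) 83 = 2 \left(0 - 28\right) \left(-36\right) 83 = 2 \left(-28\right) \left(-36\right) 83 = \left(-56\right) \left(-36\right) 83 = 2016 \cdot 83 = 167328$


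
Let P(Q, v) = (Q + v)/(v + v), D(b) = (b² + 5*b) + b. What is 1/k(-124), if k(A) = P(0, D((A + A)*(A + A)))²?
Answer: 4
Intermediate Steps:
D(b) = b² + 6*b
P(Q, v) = (Q + v)/(2*v) (P(Q, v) = (Q + v)/((2*v)) = (Q + v)*(1/(2*v)) = (Q + v)/(2*v))
k(A) = ¼ (k(A) = ((0 + ((A + A)*(A + A))*(6 + (A + A)*(A + A)))/(2*((((A + A)*(A + A))*(6 + (A + A)*(A + A))))))² = ((0 + ((2*A)*(2*A))*(6 + (2*A)*(2*A)))/(2*((((2*A)*(2*A))*(6 + (2*A)*(2*A))))))² = ((0 + (4*A²)*(6 + 4*A²))/(2*(((4*A²)*(6 + 4*A²)))))² = ((0 + 4*A²*(6 + 4*A²))/(2*((4*A²*(6 + 4*A²)))))² = ((1/(4*A²*(6 + 4*A²)))*(4*A²*(6 + 4*A²))/2)² = (½)² = ¼)
1/k(-124) = 1/(¼) = 4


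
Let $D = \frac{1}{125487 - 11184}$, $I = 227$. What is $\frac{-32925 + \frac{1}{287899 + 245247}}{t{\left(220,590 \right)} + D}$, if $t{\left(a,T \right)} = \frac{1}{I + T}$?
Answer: $- \frac{1639274278057323999}{61375767520} \approx -2.6709 \cdot 10^{7}$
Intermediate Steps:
$t{\left(a,T \right)} = \frac{1}{227 + T}$
$D = \frac{1}{114303} \approx 8.7487 \cdot 10^{-6}$
$\frac{-32925 + \frac{1}{287899 + 245247}}{t{\left(220,590 \right)} + D} = \frac{-32925 + \frac{1}{287899 + 245247}}{\frac{1}{227 + 590} + \frac{1}{114303}} = \frac{-32925 + \frac{1}{533146}}{\frac{1}{817} + \frac{1}{114303}} = - \frac{17553832049}{533146 \cdot \frac{115120}{93385551}} = \left(- \frac{17553832049}{533146}\right) \frac{93385551}{115120} = - \frac{1639274278057323999}{61375767520}$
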